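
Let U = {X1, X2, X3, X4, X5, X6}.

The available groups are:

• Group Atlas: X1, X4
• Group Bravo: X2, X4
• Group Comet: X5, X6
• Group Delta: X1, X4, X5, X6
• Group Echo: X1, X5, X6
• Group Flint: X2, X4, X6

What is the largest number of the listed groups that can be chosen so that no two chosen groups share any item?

2

Bravo, Echo are pairwise disjoint (Bravo={X2,X4}; Echo={X1,X5,X6}).
Every remaining group overlaps one of these, and no 3 of the listed groups are pairwise disjoint, so 2 is the maximum.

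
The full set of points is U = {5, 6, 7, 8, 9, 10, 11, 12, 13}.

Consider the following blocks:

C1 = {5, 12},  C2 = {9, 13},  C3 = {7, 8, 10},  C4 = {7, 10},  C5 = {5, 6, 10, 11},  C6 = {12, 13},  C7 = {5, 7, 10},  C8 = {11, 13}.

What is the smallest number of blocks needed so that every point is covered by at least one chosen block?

4

Take {C2, C3, C5, C6}. Their union is {5, 6, 7, 8, 9, 10, 11, 12, 13}, which is all 9 points.
Only C5 contains 6, so C5 is forced; the remaining 5 points need at least 3 more blocks (each remaining block adds at most 2) — so at least 4 blocks are needed, and 4 is optimal.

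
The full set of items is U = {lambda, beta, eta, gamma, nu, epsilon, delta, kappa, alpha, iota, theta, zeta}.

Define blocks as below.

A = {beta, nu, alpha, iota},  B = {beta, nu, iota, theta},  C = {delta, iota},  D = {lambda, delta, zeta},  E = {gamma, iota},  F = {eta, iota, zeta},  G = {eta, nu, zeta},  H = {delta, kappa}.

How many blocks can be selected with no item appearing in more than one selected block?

E, G, H are pairwise disjoint (E={gamma,iota}; G={eta,nu,zeta}; H={delta,kappa}).
Every remaining block overlaps one of these, and no 4 of the listed blocks are pairwise disjoint, so 3 is the maximum.

3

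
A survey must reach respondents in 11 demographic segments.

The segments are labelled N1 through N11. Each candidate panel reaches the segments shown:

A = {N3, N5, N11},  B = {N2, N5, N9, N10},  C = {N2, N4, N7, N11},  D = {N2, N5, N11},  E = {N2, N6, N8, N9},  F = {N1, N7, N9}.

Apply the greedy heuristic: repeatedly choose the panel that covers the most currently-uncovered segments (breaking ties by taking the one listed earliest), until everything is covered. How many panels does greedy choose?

5

Greedy: pick B (covers 4 new) → pick C (covers 3 new) → pick E (covers 2 new) → pick A (covers 1 new) → pick F (covers 1 new). Total picks: 5.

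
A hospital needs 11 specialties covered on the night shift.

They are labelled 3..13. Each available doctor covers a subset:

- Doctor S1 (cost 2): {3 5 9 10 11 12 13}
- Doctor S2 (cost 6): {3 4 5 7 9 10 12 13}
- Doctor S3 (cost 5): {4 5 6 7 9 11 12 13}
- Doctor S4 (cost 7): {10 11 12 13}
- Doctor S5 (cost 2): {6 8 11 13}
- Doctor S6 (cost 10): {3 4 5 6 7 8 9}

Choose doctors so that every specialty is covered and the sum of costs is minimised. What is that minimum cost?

S2, S5 together cover every specialty (S2 ∪ S5 = {3, 4, 5, 6, 7, 8, 9, 10, 11, 12, 13}); total cost 6 + 2 = 8.
The greedy pick S1, S5, S3 costs 9; no covering selection beats 8.

8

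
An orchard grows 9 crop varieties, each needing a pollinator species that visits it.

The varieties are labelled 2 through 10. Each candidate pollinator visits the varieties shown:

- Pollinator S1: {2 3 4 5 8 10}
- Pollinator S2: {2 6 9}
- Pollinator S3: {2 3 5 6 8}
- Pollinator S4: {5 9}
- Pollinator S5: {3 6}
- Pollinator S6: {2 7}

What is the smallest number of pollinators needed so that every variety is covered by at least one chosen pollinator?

S1 and S2 and S6 together: S1 ∪ S2 ∪ S6 = {2, 3, 4, 5, 6, 7, 8, 9, 10} — every variety is covered.
Only S1 contains 4, so S1 is forced; the remaining 3 varieties need at least 2 more pollinators (each remaining pollinator adds at most 2) — so at least 3 pollinators are needed, and 3 is optimal.

3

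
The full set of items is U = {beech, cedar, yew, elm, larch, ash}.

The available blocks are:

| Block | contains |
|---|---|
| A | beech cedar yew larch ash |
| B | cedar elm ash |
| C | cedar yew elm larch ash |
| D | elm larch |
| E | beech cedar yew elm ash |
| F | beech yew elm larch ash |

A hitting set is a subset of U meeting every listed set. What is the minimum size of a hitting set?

Take H = {yew, elm}. Each listed block contains at least one of these, so H is a hitting set of size 2.
No single item lies in every block, so at least 2 are needed and 2 is optimal.

2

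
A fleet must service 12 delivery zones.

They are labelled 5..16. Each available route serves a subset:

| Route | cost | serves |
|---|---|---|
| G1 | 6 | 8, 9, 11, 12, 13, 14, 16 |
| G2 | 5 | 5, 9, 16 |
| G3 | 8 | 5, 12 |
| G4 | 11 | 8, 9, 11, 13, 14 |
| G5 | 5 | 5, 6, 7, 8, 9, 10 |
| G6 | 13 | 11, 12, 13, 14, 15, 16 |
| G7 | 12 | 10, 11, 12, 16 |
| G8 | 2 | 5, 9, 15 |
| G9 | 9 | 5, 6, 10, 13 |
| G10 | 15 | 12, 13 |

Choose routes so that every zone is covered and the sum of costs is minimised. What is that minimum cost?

13

G1, G5, G8 together cover every zone (G1 ∪ G5 ∪ G8 = {5, 6, 7, 8, 9, 10, 11, 12, 13, 14, 15, 16}); total cost 6 + 5 + 2 = 13.
No covering selection has total cost below 13.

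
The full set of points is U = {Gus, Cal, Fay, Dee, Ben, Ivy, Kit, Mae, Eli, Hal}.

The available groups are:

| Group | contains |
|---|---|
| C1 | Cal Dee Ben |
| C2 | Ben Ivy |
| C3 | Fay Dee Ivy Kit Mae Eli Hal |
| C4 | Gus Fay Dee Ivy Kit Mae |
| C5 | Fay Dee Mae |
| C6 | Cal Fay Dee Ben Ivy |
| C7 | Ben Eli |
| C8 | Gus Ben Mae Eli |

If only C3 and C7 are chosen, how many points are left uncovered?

Union of C3, C7 = {Fay, Dee, Ben, Ivy, Kit, Mae, Eli, Hal}.
Not covered: Gus, Cal — 2 points.

2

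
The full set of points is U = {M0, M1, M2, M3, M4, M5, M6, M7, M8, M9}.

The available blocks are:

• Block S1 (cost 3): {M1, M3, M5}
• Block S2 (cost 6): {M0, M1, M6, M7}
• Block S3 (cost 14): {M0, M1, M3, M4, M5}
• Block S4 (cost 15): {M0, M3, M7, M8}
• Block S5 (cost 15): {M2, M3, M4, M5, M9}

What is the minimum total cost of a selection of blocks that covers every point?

36

S2, S4, S5 together cover every point (S2 ∪ S4 ∪ S5 = {M0, M1, M2, M3, M4, M5, M6, M7, M8, M9}); total cost 6 + 15 + 15 = 36.
The greedy pick S1, S2, S5, S4 costs 39; no covering selection beats 36.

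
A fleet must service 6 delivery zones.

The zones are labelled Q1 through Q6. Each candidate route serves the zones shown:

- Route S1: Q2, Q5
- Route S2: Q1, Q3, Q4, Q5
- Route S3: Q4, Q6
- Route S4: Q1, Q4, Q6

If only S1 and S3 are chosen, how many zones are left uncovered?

Union of S1, S3 = {Q2, Q4, Q5, Q6}.
Not covered: Q1, Q3 — 2 zones.

2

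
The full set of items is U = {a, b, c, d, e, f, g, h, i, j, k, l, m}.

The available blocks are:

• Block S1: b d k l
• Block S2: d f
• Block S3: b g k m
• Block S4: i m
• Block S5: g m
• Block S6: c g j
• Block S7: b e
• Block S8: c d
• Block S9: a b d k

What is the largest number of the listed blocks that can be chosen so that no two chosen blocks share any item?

S2, S4, S6, S7 are pairwise disjoint (S2={d,f}; S4={i,m}; S6={c,g,j}; S7={b,e}).
Every remaining block overlaps one of these, and no 5 of the listed blocks are pairwise disjoint, so 4 is the maximum.

4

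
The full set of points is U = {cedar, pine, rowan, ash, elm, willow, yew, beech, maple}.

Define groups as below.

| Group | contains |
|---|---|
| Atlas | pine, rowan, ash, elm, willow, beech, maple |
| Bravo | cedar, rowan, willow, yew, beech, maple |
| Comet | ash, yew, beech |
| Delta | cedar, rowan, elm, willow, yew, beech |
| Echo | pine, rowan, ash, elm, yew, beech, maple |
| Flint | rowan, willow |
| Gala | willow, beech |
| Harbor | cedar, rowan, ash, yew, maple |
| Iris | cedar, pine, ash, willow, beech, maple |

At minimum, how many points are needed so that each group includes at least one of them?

2

Take H = {ash, willow}. Each listed group contains at least one of these, so H is a hitting set of size 2.
The groups Gala, Harbor are pairwise disjoint, so any hitting set needs a separate point for each — at least 2. Hence 2 is optimal.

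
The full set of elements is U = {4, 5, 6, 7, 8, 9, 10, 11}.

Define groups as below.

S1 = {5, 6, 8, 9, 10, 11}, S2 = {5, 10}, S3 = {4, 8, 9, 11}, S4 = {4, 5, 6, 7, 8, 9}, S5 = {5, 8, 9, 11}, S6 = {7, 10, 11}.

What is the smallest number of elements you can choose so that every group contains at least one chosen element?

2

H = {5, 11} meets every group (each contains at least one member of H), and |H| = 2.
The groups S2, S3 are pairwise disjoint, so any hitting set needs a separate element for each — at least 2. Hence 2 is optimal.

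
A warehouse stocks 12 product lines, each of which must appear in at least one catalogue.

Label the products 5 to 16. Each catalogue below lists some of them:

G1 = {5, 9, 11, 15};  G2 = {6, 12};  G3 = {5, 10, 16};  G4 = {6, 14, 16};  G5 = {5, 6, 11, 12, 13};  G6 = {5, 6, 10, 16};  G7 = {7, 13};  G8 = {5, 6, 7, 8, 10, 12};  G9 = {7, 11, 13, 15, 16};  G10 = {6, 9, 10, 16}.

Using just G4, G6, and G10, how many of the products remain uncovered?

6

Union of G4, G6, G10 = {5, 6, 9, 10, 14, 16}.
Not covered: 7, 8, 11, 12, 13, 15 — 6 products.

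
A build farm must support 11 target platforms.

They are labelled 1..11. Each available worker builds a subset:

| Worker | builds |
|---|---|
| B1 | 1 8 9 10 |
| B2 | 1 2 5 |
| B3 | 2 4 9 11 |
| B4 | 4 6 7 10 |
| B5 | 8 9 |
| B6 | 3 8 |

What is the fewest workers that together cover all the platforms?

4

B2 and B3 and B4 and B6 together: B2 ∪ B3 ∪ B4 ∪ B6 = {1, 2, 3, 4, 5, 6, 7, 8, 9, 10, 11} — every platform is covered.
Only B6 contains 3, so B6 is forced; the remaining 9 platforms need at least 3 more workers (each remaining worker adds at most 4) — so at least 4 workers are needed, and 4 is optimal.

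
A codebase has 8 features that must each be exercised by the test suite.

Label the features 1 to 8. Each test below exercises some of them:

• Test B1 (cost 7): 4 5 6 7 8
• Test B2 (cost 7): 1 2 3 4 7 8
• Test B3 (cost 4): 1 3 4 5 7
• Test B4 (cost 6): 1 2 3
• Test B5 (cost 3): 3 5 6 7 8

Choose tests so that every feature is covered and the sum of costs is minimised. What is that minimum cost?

B2, B5 together cover every feature (B2 ∪ B5 = {1, 2, 3, 4, 5, 6, 7, 8}); total cost 7 + 3 = 10.
The greedy pick B5, B3, B4 costs 13; no covering selection beats 10.

10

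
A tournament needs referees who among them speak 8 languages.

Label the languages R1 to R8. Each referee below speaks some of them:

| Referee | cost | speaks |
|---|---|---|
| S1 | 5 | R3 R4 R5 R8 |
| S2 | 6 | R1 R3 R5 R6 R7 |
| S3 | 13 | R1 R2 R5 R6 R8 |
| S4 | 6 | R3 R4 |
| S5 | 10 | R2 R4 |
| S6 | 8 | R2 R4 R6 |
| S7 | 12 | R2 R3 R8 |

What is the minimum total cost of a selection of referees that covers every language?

S1, S2, S6 together cover every language (S1 ∪ S2 ∪ S6 = {R1, R2, R3, R4, R5, R6, R7, R8}); total cost 5 + 6 + 8 = 19.
No covering selection has total cost below 19.

19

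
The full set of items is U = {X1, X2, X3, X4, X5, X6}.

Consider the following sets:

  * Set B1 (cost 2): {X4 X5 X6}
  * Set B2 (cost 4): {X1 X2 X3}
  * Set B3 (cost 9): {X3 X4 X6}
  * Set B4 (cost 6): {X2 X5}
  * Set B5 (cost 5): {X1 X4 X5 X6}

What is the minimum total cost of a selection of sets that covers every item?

6

B1, B2 together cover every item (B1 ∪ B2 = {X1, X2, X3, X4, X5, X6}); total cost 2 + 4 = 6.
No covering selection has total cost below 6.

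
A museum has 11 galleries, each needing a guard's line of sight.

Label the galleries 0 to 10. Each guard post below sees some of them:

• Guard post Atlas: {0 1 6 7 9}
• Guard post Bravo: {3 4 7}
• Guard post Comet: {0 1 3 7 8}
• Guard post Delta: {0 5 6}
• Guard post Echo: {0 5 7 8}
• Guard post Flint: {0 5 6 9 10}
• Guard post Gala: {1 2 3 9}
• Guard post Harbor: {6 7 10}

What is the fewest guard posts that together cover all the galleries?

Bravo and Comet and Flint and Gala together: Bravo ∪ Comet ∪ Flint ∪ Gala = {0, 1, 2, 3, 4, 5, 6, 7, 8, 9, 10} — every gallery is covered.
No 3 of the 8 guard posts cover everything (all 56 combinations miss at least one gallery), so 4 is optimal.

4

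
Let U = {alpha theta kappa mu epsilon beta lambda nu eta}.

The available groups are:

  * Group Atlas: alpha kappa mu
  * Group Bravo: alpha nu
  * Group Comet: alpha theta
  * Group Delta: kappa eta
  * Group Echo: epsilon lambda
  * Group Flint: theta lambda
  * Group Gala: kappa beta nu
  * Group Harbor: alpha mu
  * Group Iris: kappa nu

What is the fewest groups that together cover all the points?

Comet and Delta and Echo and Gala and Harbor together: Comet ∪ Delta ∪ Echo ∪ Gala ∪ Harbor = {alpha, theta, kappa, mu, epsilon, beta, lambda, nu, eta} — every point is covered.
Only Delta contains eta, so Delta is forced; the remaining 7 points need at least 4 more groups (each remaining group adds at most 2) — so at least 5 groups are needed, and 5 is optimal.

5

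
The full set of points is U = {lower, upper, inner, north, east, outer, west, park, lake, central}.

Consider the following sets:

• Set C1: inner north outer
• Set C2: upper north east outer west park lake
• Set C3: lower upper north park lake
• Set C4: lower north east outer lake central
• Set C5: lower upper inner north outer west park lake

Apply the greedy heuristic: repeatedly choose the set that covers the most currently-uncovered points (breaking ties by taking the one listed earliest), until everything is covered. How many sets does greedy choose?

Greedy: pick C5 (covers 8 new) → pick C4 (covers 2 new). Total picks: 2.

2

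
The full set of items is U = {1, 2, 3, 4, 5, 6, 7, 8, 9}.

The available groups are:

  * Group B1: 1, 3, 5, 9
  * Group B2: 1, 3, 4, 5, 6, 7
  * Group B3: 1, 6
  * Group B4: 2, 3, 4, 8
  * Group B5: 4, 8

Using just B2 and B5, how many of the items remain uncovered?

2

Union of B2, B5 = {1, 3, 4, 5, 6, 7, 8}.
Not covered: 2, 9 — 2 items.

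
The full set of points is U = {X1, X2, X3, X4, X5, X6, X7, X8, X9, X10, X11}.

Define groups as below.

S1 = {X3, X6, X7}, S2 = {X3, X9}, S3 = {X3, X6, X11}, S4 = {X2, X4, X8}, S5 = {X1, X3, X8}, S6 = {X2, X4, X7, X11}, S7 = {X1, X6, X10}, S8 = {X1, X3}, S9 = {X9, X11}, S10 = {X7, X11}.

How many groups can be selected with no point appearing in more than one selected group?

4

S2, S4, S7, S10 are pairwise disjoint (S2={X3,X9}; S4={X2,X4,X8}; S7={X1,X6,X10}; S10={X7,X11}).
Every remaining group overlaps one of these, and no 5 of the listed groups are pairwise disjoint, so 4 is the maximum.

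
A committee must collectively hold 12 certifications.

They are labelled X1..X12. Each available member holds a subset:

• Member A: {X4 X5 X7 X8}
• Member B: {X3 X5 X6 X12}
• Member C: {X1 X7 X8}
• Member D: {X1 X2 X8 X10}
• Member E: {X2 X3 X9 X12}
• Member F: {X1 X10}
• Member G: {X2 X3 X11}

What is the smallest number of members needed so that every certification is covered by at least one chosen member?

A and B and D and E and G together: A ∪ B ∪ D ∪ E ∪ G = {X1, X2, X3, X4, X5, X6, X7, X8, X9, X10, X11, X12} — every certification is covered.
No 4 of the 7 members cover everything (all 35 combinations miss at least one certification), so 5 is optimal.

5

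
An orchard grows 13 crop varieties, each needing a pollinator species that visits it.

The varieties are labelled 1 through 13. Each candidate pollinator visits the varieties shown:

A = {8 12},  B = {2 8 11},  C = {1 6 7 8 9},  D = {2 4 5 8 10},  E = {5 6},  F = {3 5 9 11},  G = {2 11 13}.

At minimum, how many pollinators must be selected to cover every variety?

A and C and D and F and G together: A ∪ C ∪ D ∪ F ∪ G = {1, 2, 3, 4, 5, 6, 7, 8, 9, 10, 11, 12, 13} — every variety is covered.
No 4 of the 7 pollinators cover everything (all 35 combinations miss at least one variety), so 5 is optimal.

5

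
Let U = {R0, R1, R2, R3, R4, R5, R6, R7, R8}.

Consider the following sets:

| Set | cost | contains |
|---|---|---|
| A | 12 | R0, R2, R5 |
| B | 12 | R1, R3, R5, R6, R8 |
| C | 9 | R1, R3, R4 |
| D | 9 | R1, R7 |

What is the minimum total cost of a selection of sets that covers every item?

A, B, C, D together cover every item (A ∪ B ∪ C ∪ D = {R0, R1, R2, R3, R4, R5, R6, R7, R8}); total cost 12 + 12 + 9 + 9 = 42.
No covering selection has total cost below 42.

42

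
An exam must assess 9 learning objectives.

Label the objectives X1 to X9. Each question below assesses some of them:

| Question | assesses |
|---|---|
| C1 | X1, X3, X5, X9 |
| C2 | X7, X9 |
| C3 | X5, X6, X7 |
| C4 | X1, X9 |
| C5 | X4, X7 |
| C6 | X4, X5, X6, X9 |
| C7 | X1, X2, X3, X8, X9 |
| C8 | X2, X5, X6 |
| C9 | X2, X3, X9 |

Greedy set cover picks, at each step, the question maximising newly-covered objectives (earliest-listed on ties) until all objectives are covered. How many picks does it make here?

Greedy: pick C7 (covers 5 new) → pick C3 (covers 3 new) → pick C5 (covers 1 new). Total picks: 3.

3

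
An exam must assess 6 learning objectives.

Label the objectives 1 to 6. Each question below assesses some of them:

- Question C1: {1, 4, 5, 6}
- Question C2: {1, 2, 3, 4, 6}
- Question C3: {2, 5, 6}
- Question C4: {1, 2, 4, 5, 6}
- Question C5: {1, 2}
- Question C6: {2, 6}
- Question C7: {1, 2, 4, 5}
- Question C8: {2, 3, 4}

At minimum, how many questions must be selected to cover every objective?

Take {C1, C2}. Their union is {1, 2, 3, 4, 5, 6}, which is all 6 objectives.
No single question has all 6 objectives (the largest, C2, has 5), so 2 is optimal.

2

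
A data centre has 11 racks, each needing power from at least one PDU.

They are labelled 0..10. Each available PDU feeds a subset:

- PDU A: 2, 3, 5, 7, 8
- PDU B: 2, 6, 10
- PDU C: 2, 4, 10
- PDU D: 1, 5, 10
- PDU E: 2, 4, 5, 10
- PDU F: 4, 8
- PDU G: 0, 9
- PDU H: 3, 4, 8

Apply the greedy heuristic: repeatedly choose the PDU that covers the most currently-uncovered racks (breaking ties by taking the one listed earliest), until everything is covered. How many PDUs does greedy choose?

5

Greedy: pick A (covers 5 new) → pick B (covers 2 new) → pick G (covers 2 new) → pick C (covers 1 new) → pick D (covers 1 new). Total picks: 5.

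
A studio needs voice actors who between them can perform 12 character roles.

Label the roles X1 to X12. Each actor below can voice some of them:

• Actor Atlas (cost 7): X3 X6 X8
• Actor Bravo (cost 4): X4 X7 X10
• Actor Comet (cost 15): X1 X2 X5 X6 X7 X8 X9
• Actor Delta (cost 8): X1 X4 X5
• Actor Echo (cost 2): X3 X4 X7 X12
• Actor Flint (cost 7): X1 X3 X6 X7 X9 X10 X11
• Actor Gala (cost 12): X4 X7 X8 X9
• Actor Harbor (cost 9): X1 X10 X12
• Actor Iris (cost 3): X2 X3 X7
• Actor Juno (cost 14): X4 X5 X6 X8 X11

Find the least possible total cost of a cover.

24

Comet, Echo, Flint together cover every role (Comet ∪ Echo ∪ Flint = {X1, X2, X3, X4, X5, X6, X7, X8, X9, X10, X11, X12}); total cost 15 + 2 + 7 = 24.
The greedy pick Echo, Flint, Iris, Atlas, Delta costs 27; no covering selection beats 24.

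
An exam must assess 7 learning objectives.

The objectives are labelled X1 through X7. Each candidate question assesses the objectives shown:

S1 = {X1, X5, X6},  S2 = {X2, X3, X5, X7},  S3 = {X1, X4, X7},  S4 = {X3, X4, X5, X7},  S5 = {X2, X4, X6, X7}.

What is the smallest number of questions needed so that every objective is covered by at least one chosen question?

Take {S1, S2, S5}. Their union is {X1, X2, X3, X4, X5, X6, X7}, which is all 7 objectives.
No 2 of the 5 questions cover everything (all 10 combinations miss at least one objective), so 3 is optimal.

3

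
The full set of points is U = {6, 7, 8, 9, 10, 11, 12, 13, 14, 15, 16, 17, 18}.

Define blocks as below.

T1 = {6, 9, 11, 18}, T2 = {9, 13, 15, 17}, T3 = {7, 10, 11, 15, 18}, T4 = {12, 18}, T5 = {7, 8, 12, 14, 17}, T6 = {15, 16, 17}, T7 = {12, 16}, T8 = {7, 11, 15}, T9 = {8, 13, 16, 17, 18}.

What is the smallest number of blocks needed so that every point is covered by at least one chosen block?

T1 and T3 and T5 and T9 together: T1 ∪ T3 ∪ T5 ∪ T9 = {6, 7, 8, 9, 10, 11, 12, 13, 14, 15, 16, 17, 18} — every point is covered.
No 3 of the 9 blocks cover everything (all 84 combinations miss at least one point), so 4 is optimal.

4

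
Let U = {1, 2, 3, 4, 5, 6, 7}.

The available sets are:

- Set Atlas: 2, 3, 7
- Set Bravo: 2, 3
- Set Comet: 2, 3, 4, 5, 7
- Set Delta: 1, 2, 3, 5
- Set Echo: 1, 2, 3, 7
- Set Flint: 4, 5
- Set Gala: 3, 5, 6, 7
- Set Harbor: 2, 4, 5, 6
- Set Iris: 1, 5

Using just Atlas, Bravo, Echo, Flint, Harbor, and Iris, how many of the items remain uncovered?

Union of Atlas, Bravo, Echo, Flint, Harbor, Iris = {1, 2, 3, 4, 5, 6, 7} — that's every item, so 0 are uncovered.

0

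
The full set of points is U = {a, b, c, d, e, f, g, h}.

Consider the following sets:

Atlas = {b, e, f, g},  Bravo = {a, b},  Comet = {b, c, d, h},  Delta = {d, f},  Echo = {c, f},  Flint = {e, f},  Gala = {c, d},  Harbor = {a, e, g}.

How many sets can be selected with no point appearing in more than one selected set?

Bravo, Flint, Gala are pairwise disjoint (Bravo={a,b}; Flint={e,f}; Gala={c,d}).
Every remaining set overlaps one of these, and no 4 of the listed sets are pairwise disjoint, so 3 is the maximum.

3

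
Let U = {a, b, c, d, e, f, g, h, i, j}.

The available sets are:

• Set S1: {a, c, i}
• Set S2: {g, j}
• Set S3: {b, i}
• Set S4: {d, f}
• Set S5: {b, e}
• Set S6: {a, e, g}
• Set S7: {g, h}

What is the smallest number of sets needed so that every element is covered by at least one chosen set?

5

Take {S1, S2, S4, S5, S7}. Their union is {a, b, c, d, e, f, g, h, i, j}, which is all 10 elements.
Only S1 contains c, so S1 is forced; the remaining 7 elements need at least 4 more sets (each remaining set adds at most 2) — so at least 5 sets are needed, and 5 is optimal.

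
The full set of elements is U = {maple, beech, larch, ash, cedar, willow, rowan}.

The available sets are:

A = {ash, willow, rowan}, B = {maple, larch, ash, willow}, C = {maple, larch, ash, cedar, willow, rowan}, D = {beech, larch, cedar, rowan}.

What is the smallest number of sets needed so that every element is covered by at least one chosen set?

2

C and D together: C ∪ D = {maple, beech, larch, ash, cedar, willow, rowan} — every element is covered.
No single set has all 7 elements (the largest, C, has 6), so 2 is optimal.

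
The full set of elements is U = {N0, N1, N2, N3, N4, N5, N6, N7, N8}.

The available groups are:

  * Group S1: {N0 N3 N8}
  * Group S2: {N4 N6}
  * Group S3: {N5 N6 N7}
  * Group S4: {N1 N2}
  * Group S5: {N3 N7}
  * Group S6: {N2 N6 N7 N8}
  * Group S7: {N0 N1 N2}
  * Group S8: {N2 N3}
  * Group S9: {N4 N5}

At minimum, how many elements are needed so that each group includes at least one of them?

H = {N1, N3, N4, N7} meets every group (each contains at least one member of H), and |H| = 4.
No choice of 3 elements meets every group, so 4 is the minimum.

4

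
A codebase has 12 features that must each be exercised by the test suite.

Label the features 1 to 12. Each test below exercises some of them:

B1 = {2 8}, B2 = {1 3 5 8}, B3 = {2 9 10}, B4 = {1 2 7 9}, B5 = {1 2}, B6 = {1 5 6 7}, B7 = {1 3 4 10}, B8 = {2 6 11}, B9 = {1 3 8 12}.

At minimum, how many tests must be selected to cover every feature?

Take {B3, B6, B7, B8, B9}. Their union is {1, 2, 3, 4, 5, 6, 7, 8, 9, 10, 11, 12}, which is all 12 features.
No 4 of the 9 tests cover everything (all 126 combinations miss at least one feature), so 5 is optimal.

5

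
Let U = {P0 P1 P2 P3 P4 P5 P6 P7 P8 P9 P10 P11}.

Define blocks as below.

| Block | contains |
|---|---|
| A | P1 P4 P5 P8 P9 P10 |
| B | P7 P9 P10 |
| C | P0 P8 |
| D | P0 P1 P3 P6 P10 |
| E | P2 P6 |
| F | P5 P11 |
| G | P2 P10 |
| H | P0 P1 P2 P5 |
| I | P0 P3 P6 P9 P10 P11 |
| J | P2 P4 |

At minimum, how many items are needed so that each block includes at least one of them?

T = {P2, P8, P10, P11} meets every block (each contains at least one member of T), and |T| = 4.
The blocks B, C, F, J are pairwise disjoint, so any hitting set needs a separate item for each — at least 4. Hence 4 is optimal.

4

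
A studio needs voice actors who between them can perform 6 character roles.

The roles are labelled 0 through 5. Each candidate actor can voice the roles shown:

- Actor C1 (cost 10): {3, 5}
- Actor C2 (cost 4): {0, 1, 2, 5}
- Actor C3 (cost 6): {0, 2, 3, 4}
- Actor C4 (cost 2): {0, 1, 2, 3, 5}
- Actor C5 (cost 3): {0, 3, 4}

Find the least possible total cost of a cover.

C4, C5 together cover every role (C4 ∪ C5 = {0, 1, 2, 3, 4, 5}); total cost 2 + 3 = 5.
No covering selection has total cost below 5.

5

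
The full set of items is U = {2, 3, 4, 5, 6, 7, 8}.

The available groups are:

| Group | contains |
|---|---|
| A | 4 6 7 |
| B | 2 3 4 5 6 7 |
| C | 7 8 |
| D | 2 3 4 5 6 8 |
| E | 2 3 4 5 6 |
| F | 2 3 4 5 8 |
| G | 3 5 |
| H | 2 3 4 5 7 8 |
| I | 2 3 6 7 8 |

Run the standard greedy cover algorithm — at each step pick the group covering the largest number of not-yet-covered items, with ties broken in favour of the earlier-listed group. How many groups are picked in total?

Greedy: pick B (covers 6 new) → pick C (covers 1 new). Total picks: 2.

2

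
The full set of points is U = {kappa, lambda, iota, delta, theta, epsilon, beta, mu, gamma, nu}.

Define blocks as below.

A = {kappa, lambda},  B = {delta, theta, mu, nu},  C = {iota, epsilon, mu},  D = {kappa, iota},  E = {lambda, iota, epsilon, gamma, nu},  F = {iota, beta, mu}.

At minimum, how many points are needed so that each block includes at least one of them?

Take H = {lambda, iota, nu}. Each listed block contains at least one of these, so H is a hitting set of size 3.
No choice of 2 points meets every block, so 3 is the minimum.

3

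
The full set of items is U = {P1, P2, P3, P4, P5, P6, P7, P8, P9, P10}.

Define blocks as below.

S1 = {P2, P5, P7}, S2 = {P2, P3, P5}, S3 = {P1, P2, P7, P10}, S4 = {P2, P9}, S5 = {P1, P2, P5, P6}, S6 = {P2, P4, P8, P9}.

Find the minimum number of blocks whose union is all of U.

S2 and S3 and S5 and S6 together: S2 ∪ S3 ∪ S5 ∪ S6 = {P1, P2, P3, P4, P5, P6, P7, P8, P9, P10} — every item is covered.
Only S2 contains P3, so S2 is forced; the remaining 7 items need at least 3 more blocks (each remaining block adds at most 3) — so at least 4 blocks are needed, and 4 is optimal.

4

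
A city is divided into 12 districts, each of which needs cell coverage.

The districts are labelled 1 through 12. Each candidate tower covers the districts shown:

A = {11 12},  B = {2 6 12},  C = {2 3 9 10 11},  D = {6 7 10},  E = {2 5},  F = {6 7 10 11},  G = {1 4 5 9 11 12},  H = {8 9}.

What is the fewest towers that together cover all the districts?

C and D and G and H together: C ∪ D ∪ G ∪ H = {1, 2, 3, 4, 5, 6, 7, 8, 9, 10, 11, 12} — every district is covered.
No 3 of the 8 towers cover everything (all 56 combinations miss at least one district), so 4 is optimal.

4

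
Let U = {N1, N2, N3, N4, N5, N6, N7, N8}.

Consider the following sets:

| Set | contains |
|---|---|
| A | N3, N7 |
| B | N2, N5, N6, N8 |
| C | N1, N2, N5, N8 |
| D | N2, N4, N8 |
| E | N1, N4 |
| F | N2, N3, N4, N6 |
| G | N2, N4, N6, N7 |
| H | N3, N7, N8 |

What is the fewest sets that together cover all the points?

Take {A, C, G}. Their union is {N1, N2, N3, N4, N5, N6, N7, N8}, which is all 8 points.
No 2 of the 8 sets cover everything (all 28 combinations miss at least one point), so 3 is optimal.

3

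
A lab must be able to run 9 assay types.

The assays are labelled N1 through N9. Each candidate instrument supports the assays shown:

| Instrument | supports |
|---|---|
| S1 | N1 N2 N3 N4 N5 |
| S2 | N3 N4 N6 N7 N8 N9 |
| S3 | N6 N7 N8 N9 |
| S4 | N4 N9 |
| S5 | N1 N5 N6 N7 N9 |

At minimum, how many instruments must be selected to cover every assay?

2

S1 and S2 together: S1 ∪ S2 = {N1, N2, N3, N4, N5, N6, N7, N8, N9} — every assay is covered.
No single instrument has all 9 assays (the largest, S2, has 6), so 2 is optimal.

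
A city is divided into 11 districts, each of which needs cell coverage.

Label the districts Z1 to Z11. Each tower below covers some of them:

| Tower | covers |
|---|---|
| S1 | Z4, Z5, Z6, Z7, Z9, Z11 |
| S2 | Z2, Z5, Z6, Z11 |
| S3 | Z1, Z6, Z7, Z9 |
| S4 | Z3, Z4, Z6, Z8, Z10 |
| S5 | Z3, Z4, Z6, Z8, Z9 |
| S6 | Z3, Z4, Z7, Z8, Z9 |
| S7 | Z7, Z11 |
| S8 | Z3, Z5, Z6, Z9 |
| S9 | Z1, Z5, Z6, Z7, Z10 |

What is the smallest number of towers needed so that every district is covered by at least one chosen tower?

Take {S2, S5, S9}. Their union is {Z1, Z2, Z3, Z4, Z5, Z6, Z7, Z8, Z9, Z10, Z11}, which is all 11 districts.
Only S2 contains Z2, so S2 is forced; the remaining 7 districts need at least 2 more towers (each remaining tower adds at most 5) — so at least 3 towers are needed, and 3 is optimal.

3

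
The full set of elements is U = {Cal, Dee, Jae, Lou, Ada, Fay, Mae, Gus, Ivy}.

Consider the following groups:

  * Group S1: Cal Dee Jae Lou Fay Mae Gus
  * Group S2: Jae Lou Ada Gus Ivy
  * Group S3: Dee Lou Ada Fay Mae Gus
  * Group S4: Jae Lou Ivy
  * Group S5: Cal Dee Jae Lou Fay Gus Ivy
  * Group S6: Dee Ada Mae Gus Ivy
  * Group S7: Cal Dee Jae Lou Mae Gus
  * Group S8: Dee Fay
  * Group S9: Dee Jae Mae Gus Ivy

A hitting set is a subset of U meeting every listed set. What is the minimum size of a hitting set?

2

H = {Dee, Lou} meets every group (each contains at least one member of H), and |H| = 2.
The groups S4, S8 are pairwise disjoint, so any hitting set needs a separate element for each — at least 2. Hence 2 is optimal.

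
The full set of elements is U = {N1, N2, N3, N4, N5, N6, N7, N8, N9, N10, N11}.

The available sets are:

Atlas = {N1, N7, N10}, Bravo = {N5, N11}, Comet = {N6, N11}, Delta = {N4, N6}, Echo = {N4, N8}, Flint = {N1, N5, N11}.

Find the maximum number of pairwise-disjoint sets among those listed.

3

Atlas, Bravo, Echo are pairwise disjoint (Atlas={N1,N7,N10}; Bravo={N5,N11}; Echo={N4,N8}).
Every remaining set overlaps one of these, and no 4 of the listed sets are pairwise disjoint, so 3 is the maximum.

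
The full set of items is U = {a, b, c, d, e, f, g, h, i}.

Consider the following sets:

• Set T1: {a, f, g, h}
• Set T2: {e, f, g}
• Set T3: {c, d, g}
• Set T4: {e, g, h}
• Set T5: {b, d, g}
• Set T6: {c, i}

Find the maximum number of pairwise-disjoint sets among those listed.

2

T2, T6 are pairwise disjoint (T2={e,f,g}; T6={c,i}).
Every remaining set overlaps one of these, and no 3 of the listed sets are pairwise disjoint, so 2 is the maximum.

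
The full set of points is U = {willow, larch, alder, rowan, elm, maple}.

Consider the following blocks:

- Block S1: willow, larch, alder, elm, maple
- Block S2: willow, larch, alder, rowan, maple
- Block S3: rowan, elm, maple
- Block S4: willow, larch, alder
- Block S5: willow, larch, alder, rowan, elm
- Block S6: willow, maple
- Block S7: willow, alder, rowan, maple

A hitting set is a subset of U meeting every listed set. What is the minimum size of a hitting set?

2

Take H = {willow, maple}. Each listed block contains at least one of these, so H is a hitting set of size 2.
The blocks S3, S4 are pairwise disjoint, so any hitting set needs a separate point for each — at least 2. Hence 2 is optimal.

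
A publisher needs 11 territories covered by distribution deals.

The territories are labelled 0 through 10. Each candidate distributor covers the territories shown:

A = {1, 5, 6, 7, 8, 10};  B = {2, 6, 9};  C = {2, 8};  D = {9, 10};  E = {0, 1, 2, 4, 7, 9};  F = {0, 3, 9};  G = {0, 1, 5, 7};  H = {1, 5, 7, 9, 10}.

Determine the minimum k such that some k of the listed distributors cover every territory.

3

Take {A, E, F}. Their union is {0, 1, 2, 3, 4, 5, 6, 7, 8, 9, 10}, which is all 11 territories.
Only F contains 3, so F is forced; the remaining 8 territories need at least 2 more distributors (each remaining distributor adds at most 6) — so at least 3 distributors are needed, and 3 is optimal.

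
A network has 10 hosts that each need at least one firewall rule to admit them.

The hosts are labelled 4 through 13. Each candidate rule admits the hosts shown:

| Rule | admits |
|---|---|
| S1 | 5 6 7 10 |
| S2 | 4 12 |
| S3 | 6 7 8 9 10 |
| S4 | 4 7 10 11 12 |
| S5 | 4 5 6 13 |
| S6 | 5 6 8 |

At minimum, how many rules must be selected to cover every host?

S3 and S4 and S5 together: S3 ∪ S4 ∪ S5 = {4, 5, 6, 7, 8, 9, 10, 11, 12, 13} — every host is covered.
Only S3 contains 9, so S3 is forced; the remaining 5 hosts need at least 2 more rules (each remaining rule adds at most 3) — so at least 3 rules are needed, and 3 is optimal.

3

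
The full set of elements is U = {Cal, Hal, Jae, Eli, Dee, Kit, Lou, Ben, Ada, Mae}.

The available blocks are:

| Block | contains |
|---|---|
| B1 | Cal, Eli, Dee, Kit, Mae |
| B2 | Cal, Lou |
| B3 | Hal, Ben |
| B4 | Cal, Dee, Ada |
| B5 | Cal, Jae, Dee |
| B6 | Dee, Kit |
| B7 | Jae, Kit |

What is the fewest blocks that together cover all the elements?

5

Take {B1, B2, B3, B4, B7}. Their union is {Cal, Hal, Jae, Eli, Dee, Kit, Lou, Ben, Ada, Mae}, which is all 10 elements.
No 4 of the 7 blocks cover everything (all 35 combinations miss at least one element), so 5 is optimal.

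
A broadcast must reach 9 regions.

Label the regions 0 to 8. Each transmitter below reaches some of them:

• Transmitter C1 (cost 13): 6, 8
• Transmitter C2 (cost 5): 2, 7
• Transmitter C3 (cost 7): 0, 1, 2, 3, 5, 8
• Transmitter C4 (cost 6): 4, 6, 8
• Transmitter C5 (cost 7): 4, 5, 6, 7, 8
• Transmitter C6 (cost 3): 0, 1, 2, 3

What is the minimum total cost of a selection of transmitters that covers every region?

10

C5, C6 together cover every region (C5 ∪ C6 = {0, 1, 2, 3, 4, 5, 6, 7, 8}); total cost 7 + 3 = 10.
No covering selection has total cost below 10.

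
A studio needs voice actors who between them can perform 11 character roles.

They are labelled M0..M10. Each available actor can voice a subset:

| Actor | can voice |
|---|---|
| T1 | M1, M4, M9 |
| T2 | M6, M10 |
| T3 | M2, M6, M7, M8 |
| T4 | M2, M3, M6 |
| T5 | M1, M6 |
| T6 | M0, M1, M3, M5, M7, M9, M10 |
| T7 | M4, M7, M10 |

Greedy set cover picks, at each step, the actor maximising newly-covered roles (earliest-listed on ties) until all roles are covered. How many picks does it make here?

3

Greedy: pick T6 (covers 7 new) → pick T3 (covers 3 new) → pick T1 (covers 1 new). Total picks: 3.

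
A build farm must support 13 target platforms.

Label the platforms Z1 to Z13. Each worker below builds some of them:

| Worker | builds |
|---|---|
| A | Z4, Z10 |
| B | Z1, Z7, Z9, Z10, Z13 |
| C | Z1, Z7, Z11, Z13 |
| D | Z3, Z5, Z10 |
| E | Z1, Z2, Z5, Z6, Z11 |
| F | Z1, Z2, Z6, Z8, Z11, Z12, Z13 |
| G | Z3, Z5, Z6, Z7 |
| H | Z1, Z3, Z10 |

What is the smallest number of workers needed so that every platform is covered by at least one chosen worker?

4

A and B and F and G together: A ∪ B ∪ F ∪ G = {Z1, Z2, Z3, Z4, Z5, Z6, Z7, Z8, Z9, Z10, Z11, Z12, Z13} — every platform is covered.
No 3 of the 8 workers cover everything (all 56 combinations miss at least one platform), so 4 is optimal.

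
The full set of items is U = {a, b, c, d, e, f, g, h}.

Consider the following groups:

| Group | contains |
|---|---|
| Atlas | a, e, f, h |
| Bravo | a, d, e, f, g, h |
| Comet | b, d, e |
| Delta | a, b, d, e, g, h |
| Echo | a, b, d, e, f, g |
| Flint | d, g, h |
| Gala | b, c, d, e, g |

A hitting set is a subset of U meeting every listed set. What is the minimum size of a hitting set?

2

The 2 items {b, h} hit every group.
No single item lies in every group, so at least 2 are needed and 2 is optimal.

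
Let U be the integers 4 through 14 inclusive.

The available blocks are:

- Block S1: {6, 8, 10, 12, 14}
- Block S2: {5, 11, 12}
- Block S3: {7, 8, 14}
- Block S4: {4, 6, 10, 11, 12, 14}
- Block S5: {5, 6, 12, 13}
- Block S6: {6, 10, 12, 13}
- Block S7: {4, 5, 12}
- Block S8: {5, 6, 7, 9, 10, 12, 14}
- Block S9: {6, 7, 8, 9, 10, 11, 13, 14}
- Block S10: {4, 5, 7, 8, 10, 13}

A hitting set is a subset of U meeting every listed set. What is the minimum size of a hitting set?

2

H = {7, 12} meets every block (each contains at least one member of H), and |H| = 2.
The blocks S7, S9 are pairwise disjoint, so any hitting set needs a separate element for each — at least 2. Hence 2 is optimal.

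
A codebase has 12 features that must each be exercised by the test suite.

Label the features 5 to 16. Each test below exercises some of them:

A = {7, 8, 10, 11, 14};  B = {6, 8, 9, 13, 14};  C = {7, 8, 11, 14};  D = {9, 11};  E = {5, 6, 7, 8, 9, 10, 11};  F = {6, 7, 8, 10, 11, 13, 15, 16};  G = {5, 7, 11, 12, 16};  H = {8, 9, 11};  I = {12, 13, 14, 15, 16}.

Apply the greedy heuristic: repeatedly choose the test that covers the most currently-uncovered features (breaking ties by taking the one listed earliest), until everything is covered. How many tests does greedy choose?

3

Greedy: pick F (covers 8 new) → pick B (covers 2 new) → pick G (covers 2 new). Total picks: 3.
(The true minimum cover uses only 2 tests, so greedy is not optimal here.)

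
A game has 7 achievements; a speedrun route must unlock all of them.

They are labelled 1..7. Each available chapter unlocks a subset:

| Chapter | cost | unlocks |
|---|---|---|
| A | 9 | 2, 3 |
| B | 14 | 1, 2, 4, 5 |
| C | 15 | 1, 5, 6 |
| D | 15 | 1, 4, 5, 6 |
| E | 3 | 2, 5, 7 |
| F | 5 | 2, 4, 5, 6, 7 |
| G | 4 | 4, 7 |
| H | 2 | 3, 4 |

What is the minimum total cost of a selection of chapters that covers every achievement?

D, E, H together cover every achievement (D ∪ E ∪ H = {1, 2, 3, 4, 5, 6, 7}); total cost 15 + 3 + 2 = 20.
The greedy pick E, H, F, B costs 24; no covering selection beats 20.

20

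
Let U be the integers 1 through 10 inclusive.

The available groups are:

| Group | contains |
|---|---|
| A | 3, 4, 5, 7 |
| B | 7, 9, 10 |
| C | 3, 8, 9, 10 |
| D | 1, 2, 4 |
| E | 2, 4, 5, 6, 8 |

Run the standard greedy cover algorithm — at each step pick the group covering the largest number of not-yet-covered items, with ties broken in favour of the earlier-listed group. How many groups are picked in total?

Greedy: pick E (covers 5 new) → pick B (covers 3 new) → pick A (covers 1 new) → pick D (covers 1 new). Total picks: 4.

4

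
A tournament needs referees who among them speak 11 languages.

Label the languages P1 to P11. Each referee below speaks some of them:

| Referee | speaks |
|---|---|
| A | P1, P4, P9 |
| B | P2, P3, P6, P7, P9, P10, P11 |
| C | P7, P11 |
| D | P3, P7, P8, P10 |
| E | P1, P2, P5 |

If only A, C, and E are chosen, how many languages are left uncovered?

Union of A, C, E = {P1, P2, P4, P5, P7, P9, P11}.
Not covered: P3, P6, P8, P10 — 4 languages.

4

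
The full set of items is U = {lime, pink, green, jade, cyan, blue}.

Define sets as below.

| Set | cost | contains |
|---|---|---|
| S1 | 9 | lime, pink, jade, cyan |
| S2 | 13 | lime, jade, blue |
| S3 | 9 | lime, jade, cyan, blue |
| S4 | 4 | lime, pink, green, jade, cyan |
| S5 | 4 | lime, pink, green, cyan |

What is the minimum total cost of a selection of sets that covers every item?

S3, S4 together cover every item (S3 ∪ S4 = {lime, pink, green, jade, cyan, blue}); total cost 9 + 4 = 13.
No covering selection has total cost below 13.

13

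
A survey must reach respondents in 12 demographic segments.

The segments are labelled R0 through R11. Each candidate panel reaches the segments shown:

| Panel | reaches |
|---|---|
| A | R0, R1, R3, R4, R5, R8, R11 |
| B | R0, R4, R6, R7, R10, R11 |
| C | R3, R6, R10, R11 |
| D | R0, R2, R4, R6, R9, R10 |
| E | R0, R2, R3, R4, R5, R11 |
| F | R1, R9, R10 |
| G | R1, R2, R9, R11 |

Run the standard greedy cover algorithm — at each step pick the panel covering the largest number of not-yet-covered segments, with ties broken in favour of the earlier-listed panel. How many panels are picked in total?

Greedy: pick A (covers 7 new) → pick D (covers 4 new) → pick B (covers 1 new). Total picks: 3.

3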